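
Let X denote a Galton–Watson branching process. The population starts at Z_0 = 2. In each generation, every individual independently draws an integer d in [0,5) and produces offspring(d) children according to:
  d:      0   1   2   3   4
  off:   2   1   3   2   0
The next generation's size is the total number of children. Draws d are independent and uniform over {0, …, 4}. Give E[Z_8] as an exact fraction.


Outcome values over d=0..4: [2, 1, 3, 2, 0]
Σy = 8, Σy² = 18, M = 5
μ = 8/5 = 8/5,  σ² = 18/5 − (8/5)² = 26/25
E[Z_0] = 2
E[Z_1] = 8/5·E[Z_0] = 16/5
E[Z_2] = 8/5·E[Z_1] = 128/25
E[Z_3] = 8/5·E[Z_2] = 1024/125
E[Z_4] = 8/5·E[Z_3] = 8192/625
E[Z_5] = 8/5·E[Z_4] = 65536/3125
E[Z_6] = 8/5·E[Z_5] = 524288/15625
E[Z_7] = 8/5·E[Z_6] = 4194304/78125
E[Z_8] = 8/5·E[Z_7] = 33554432/390625

33554432/390625


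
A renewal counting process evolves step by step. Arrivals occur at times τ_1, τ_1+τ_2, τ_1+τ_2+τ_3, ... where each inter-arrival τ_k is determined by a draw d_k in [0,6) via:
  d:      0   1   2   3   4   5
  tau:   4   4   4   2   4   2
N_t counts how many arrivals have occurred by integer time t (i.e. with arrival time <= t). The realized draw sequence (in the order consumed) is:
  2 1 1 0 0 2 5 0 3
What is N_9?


draw d_1=2: τ_1=4, arrival time A_1=4
draw d_2=1: τ_2=4, arrival time A_2=8
draw d_3=1: τ_3=4, arrival time A_3=12
draw d_4=0: τ_4=4, arrival time A_4=16
draw d_5=0: τ_5=4, arrival time A_5=20
draw d_6=2: τ_6=4, arrival time A_6=24
draw d_7=5: τ_7=2, arrival time A_7=26
draw d_8=0: τ_8=4, arrival time A_8=30
draw d_9=3: τ_9=2, arrival time A_9=32
N_t over t=0..9: 0:0 1:0 2:0 3:0 4:1 5:1 6:1 7:1 8:2 9:2

2


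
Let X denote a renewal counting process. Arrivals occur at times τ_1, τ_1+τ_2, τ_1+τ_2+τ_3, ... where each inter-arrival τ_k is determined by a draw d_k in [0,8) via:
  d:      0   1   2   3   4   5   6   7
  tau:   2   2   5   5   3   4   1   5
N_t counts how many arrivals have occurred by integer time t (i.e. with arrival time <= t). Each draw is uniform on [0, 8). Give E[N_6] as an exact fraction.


Inter-arrival values over d=0..7: [2, 2, 5, 5, 3, 4, 1, 5]
Each d has probability 1/8, so the pmf of τ is: f(1) = 1/8, f(2) = 1/4, f(3) = 1/8, f(4) = 1/8, f(5) = 3/8
Renewal equation for m(n) = E[N_n]: condition on τ_1 = k (if k <= n, one arrival plus a fresh copy on the remaining n−k steps): m(n) = F(n) + Σ_{k<=n} f(k)·m(n−k), where F(n) = P(τ <= n) and m(0) = 0
m(1) = F(1) = 1/8
m(2) = F(2) + f(1)·m(1) = 3/8 + 1/8·1/8 = 25/64
m(3) = F(3) + f(1)·m(2) + f(2)·m(1) = 1/2 + 1/8·25/64 + 1/4·1/8 = 297/512
m(4) = F(4) + f(1)·m(3) + f(2)·m(2) + f(3)·m(1) = 5/8 + 1/8·297/512 + 1/4·25/64 + 1/8·1/8 = 3321/4096
m(5) = F(5) + f(1)·m(4) + f(2)·m(3) + f(3)·m(2) + f(4)·m(1) = 1 + 1/8·3321/4096 + 1/4·297/512 + 1/8·25/64 + 1/8·1/8 = 42953/32768
m(6) = F(6) + f(1)·m(5) + f(2)·m(4) + f(3)·m(3) + f(4)·m(2) + f(5)·m(1) = 1 + 1/8·42953/32768 + 1/4·3321/4096 + 1/8·297/512 + 1/8·25/64 + 3/8·1/8 = 402329/262144
E[N_6] = m(6) = 402329/262144

402329/262144


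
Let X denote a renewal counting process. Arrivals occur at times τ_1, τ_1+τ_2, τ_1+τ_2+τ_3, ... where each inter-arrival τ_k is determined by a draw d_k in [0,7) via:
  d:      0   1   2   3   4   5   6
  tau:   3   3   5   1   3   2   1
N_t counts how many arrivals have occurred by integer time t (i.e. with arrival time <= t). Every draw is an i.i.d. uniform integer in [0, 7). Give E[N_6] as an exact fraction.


Inter-arrival values over d=0..6: [3, 3, 5, 1, 3, 2, 1]
Each d has probability 1/7, so the pmf of τ is: f(1) = 2/7, f(2) = 1/7, f(3) = 3/7, f(5) = 1/7
Renewal equation for m(n) = E[N_n]: condition on τ_1 = k (if k <= n, one arrival plus a fresh copy on the remaining n−k steps): m(n) = F(n) + Σ_{k<=n} f(k)·m(n−k), where F(n) = P(τ <= n) and m(0) = 0
m(1) = F(1) = 2/7
m(2) = F(2) + f(1)·m(1) = 3/7 + 2/7·2/7 = 25/49
m(3) = F(3) + f(1)·m(2) + f(2)·m(1) = 6/7 + 2/7·25/49 + 1/7·2/7 = 358/343
m(4) = F(4) + f(1)·m(3) + f(2)·m(2) + f(3)·m(1) = 6/7 + 2/7·358/343 + 1/7·25/49 + 3/7·2/7 = 3243/2401
m(5) = F(5) + f(1)·m(4) + f(2)·m(3) + f(3)·m(2) = 1 + 2/7·3243/2401 + 1/7·358/343 + 3/7·25/49 = 29474/16807
m(6) = F(6) + f(1)·m(5) + f(2)·m(4) + f(3)·m(3) + f(5)·m(1) = 1 + 2/7·29474/16807 + 1/7·3243/2401 + 3/7·358/343 + 1/7·2/7 = 256726/117649
E[N_6] = m(6) = 256726/117649

256726/117649


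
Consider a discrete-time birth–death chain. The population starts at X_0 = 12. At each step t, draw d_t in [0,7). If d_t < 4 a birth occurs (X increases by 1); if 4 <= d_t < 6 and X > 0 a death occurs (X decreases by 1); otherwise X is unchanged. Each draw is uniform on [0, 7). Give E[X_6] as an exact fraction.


X can drop by at most 1 per step and X_0 = 12 > T = 6, so X_t >= 12 − t >= 6 > 0 for every t <= 6: the floor at 0 (the 'and X > 0' condition) never binds. Hence X_6 = X_0 + Σ_{t<6} Y_t with i.i.d. increments Y_t = y(d_t) ∈ {+1, −1, 0}.
Outcome values over d=0..6: [1, 1, 1, 1, -1, -1, 0]
Σy = 2, Σy² = 6, M = 7
μ = 2/7 = 2/7,  σ² = 6/7 − (2/7)² = 38/49
E[X_6] = 12 + 6·(2/7) = 96/7

96/7


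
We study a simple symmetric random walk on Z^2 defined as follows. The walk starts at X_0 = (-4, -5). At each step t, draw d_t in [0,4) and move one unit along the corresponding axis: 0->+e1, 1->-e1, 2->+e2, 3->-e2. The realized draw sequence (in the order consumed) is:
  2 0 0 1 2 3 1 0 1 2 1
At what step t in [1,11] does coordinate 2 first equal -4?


t=0: X=(-4, -5), d=2 → +e2, X_1=(-4, -4)
t=1: X=(-4, -4), d=0 → +e1, X_2=(-3, -4)
t=2: X=(-3, -4), d=0 → +e1, X_3=(-2, -4)
t=3: X=(-2, -4), d=1 → -e1, X_4=(-3, -4)
t=4: X=(-3, -4), d=2 → +e2, X_5=(-3, -3)
t=5: X=(-3, -3), d=3 → -e2, X_6=(-3, -4)
t=6: X=(-3, -4), d=1 → -e1, X_7=(-4, -4)
t=7: X=(-4, -4), d=0 → +e1, X_8=(-3, -4)
t=8: X=(-3, -4), d=1 → -e1, X_9=(-4, -4)
t=9: X=(-4, -4), d=2 → +e2, X_10=(-4, -3)
t=10: X=(-4, -3), d=1 → -e1, X_11=(-5, -3)

1


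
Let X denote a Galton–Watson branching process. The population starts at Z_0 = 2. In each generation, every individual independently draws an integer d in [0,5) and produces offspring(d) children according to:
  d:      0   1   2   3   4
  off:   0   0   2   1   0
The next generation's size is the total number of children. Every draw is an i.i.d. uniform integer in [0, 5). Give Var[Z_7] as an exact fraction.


885740832/6103515625

Outcome values over d=0..4: [0, 0, 2, 1, 0]
Σy = 3, Σy² = 5, M = 5
μ = 3/5 = 3/5,  σ² = 5/5 − (3/5)² = 16/25
V_0 = 0, E_0 = 2
V_1 = 16/25·E_0 + (3/5)²·V_0 = 32/25;  E_1 = 6/5
V_2 = 16/25·E_1 + (3/5)²·V_1 = 768/625;  E_2 = 18/25
V_3 = 16/25·E_2 + (3/5)²·V_2 = 14112/15625;  E_3 = 54/125
V_4 = 16/25·E_3 + (3/5)²·V_3 = 235008/390625;  E_4 = 162/625
V_5 = 16/25·E_4 + (3/5)²·V_4 = 3735072/9765625;  E_5 = 486/3125
V_6 = 16/25·E_5 + (3/5)²·V_5 = 57915648/244140625;  E_6 = 1458/15625
V_7 = 16/25·E_6 + (3/5)²·V_6 = 885740832/6103515625;  E_7 = 4374/78125


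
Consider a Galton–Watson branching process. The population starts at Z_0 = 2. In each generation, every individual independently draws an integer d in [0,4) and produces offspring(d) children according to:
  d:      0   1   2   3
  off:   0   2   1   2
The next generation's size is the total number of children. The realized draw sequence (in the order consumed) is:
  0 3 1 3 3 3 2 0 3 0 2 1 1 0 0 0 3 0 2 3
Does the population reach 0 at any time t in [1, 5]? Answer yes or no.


gen 0: Z_0=2, draws=[0, 3], offspring=[0, 2], Z_1=2
gen 1: Z_1=2, draws=[1, 3], offspring=[2, 2], Z_2=4
gen 2: Z_2=4, draws=[3, 3, 2, 0], offspring=[2, 2, 1, 0], Z_3=5
gen 3: Z_3=5, draws=[3, 0, 2, 1, 1], offspring=[2, 0, 1, 2, 2], Z_4=7
gen 4: Z_4=7, draws=[0, 0, 0, 3, 0, 2, 3], offspring=[0, 0, 0, 2, 0, 1, 2], Z_5=5

no


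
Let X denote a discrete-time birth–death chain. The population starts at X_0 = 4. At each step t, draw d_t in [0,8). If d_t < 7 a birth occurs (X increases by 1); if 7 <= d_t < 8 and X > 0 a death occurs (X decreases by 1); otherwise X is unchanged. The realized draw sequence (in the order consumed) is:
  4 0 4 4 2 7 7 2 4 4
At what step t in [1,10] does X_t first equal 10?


t=0: X=4, d=4 → birth, X_1=5
t=1: X=5, d=0 → birth, X_2=6
t=2: X=6, d=4 → birth, X_3=7
t=3: X=7, d=4 → birth, X_4=8
t=4: X=8, d=2 → birth, X_5=9
t=5: X=9, d=7 → death, X_6=8
t=6: X=8, d=7 → death, X_7=7
t=7: X=7, d=2 → birth, X_8=8
t=8: X=8, d=4 → birth, X_9=9
t=9: X=9, d=4 → birth, X_10=10

10


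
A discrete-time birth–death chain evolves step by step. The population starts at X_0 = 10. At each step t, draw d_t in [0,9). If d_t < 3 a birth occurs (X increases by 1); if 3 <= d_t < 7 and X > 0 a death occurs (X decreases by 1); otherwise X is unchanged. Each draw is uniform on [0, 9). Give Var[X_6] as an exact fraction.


X can drop by at most 1 per step and X_0 = 10 > T = 6, so X_t >= 10 − t >= 4 > 0 for every t <= 6: the floor at 0 (the 'and X > 0' condition) never binds. Hence X_6 = X_0 + Σ_{t<6} Y_t with i.i.d. increments Y_t = y(d_t) ∈ {+1, −1, 0}.
Outcome values over d=0..8: [1, 1, 1, -1, -1, -1, -1, 0, 0]
Σy = -1, Σy² = 7, M = 9
μ = -1/9 = -1/9,  σ² = 7/9 − (-1/9)² = 62/81
Independent increments: Var[X_6] = 6·σ² = 6·(62/81) = 124/27

124/27


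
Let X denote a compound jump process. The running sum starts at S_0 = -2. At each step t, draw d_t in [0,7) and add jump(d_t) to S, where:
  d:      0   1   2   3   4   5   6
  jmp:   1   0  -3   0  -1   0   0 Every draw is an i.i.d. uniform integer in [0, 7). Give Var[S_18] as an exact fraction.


Outcome values over d=0..6: [1, 0, -3, 0, -1, 0, 0]
Σy = -3, Σy² = 11, M = 7
μ = -3/7 = -3/7,  σ² = 11/7 − (-3/7)² = 68/49
Independent increments: Var[S_18] = 18·σ² = 18·(68/49) = 1224/49

1224/49


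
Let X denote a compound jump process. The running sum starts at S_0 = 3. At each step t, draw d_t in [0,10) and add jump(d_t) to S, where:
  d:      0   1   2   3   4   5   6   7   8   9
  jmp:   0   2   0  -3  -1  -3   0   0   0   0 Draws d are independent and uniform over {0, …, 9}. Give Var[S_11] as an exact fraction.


Outcome values over d=0..9: [0, 2, 0, -3, -1, -3, 0, 0, 0, 0]
Σy = -5, Σy² = 23, M = 10
μ = -5/10 = -1/2,  σ² = 23/10 − (-1/2)² = 41/20
Independent increments: Var[S_11] = 11·σ² = 11·(41/20) = 451/20

451/20


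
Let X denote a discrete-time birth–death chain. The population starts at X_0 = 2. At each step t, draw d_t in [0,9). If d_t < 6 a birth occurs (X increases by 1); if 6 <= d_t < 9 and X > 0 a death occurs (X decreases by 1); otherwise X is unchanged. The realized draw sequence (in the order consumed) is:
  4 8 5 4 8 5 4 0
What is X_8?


t=0: X=2, d=4 → birth, X_1=3
t=1: X=3, d=8 → death, X_2=2
t=2: X=2, d=5 → birth, X_3=3
t=3: X=3, d=4 → birth, X_4=4
t=4: X=4, d=8 → death, X_5=3
t=5: X=3, d=5 → birth, X_6=4
t=6: X=4, d=4 → birth, X_7=5
t=7: X=5, d=0 → birth, X_8=6

6


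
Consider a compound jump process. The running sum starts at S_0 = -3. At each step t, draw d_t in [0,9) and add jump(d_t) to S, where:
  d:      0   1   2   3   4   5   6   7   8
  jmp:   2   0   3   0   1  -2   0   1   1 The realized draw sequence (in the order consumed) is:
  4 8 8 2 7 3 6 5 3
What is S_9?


2

t=0: S=-3, d=4, jump=1, S_1=-2
t=1: S=-2, d=8, jump=1, S_2=-1
t=2: S=-1, d=8, jump=1, S_3=0
t=3: S=0, d=2, jump=3, S_4=3
t=4: S=3, d=7, jump=1, S_5=4
t=5: S=4, d=3, jump=0, S_6=4
t=6: S=4, d=6, jump=0, S_7=4
t=7: S=4, d=5, jump=-2, S_8=2
t=8: S=2, d=3, jump=0, S_9=2


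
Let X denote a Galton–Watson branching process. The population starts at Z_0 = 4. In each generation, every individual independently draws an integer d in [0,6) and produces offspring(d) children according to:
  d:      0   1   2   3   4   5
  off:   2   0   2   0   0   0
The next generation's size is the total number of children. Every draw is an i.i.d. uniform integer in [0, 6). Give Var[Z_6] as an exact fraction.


680960/531441

Outcome values over d=0..5: [2, 0, 2, 0, 0, 0]
Σy = 4, Σy² = 8, M = 6
μ = 4/6 = 2/3,  σ² = 8/6 − (2/3)² = 8/9
V_0 = 0, E_0 = 4
V_1 = 8/9·E_0 + (2/3)²·V_0 = 32/9;  E_1 = 8/3
V_2 = 8/9·E_1 + (2/3)²·V_1 = 320/81;  E_2 = 16/9
V_3 = 8/9·E_2 + (2/3)²·V_2 = 2432/729;  E_3 = 32/27
V_4 = 8/9·E_3 + (2/3)²·V_3 = 16640/6561;  E_4 = 64/81
V_5 = 8/9·E_4 + (2/3)²·V_4 = 108032/59049;  E_5 = 128/243
V_6 = 8/9·E_5 + (2/3)²·V_5 = 680960/531441;  E_6 = 256/729


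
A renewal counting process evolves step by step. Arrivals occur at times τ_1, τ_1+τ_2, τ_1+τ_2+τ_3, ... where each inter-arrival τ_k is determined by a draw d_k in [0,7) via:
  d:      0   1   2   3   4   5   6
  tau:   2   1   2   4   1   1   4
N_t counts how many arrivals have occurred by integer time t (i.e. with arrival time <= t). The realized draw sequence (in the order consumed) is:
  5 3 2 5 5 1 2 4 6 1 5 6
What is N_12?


draw d_1=5: τ_1=1, arrival time A_1=1
draw d_2=3: τ_2=4, arrival time A_2=5
draw d_3=2: τ_3=2, arrival time A_3=7
draw d_4=5: τ_4=1, arrival time A_4=8
draw d_5=5: τ_5=1, arrival time A_5=9
draw d_6=1: τ_6=1, arrival time A_6=10
draw d_7=2: τ_7=2, arrival time A_7=12
draw d_8=4: τ_8=1, arrival time A_8=13
draw d_9=6: τ_9=4, arrival time A_9=17
draw d_10=1: τ_10=1, arrival time A_10=18
draw d_11=5: τ_11=1, arrival time A_11=19
draw d_12=6: τ_12=4, arrival time A_12=23
N_t over t=0..12: 0:0 1:1 2:1 3:1 4:1 5:2 6:2 7:3 8:4 9:5 10:6 11:6 12:7

7


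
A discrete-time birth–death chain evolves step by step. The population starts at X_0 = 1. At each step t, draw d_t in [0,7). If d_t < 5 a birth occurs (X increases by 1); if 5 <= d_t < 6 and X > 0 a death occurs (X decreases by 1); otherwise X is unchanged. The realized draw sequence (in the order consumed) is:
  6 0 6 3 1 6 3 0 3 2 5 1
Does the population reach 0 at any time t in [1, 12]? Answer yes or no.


no

t=0: X=1, d=6 → hold, X_1=1
t=1: X=1, d=0 → birth, X_2=2
t=2: X=2, d=6 → hold, X_3=2
t=3: X=2, d=3 → birth, X_4=3
t=4: X=3, d=1 → birth, X_5=4
t=5: X=4, d=6 → hold, X_6=4
t=6: X=4, d=3 → birth, X_7=5
t=7: X=5, d=0 → birth, X_8=6
t=8: X=6, d=3 → birth, X_9=7
t=9: X=7, d=2 → birth, X_10=8
t=10: X=8, d=5 → death, X_11=7
t=11: X=7, d=1 → birth, X_12=8


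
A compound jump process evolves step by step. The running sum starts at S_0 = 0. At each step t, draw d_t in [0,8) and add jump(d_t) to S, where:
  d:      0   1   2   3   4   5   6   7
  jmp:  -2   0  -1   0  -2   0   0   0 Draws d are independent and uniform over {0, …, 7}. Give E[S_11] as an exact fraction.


-55/8

Outcome values over d=0..7: [-2, 0, -1, 0, -2, 0, 0, 0]
Σy = -5, Σy² = 9, M = 8
μ = -5/8 = -5/8,  σ² = 9/8 − (-5/8)² = 47/64
E[S_11] = 0 + 11·(-5/8) = -55/8


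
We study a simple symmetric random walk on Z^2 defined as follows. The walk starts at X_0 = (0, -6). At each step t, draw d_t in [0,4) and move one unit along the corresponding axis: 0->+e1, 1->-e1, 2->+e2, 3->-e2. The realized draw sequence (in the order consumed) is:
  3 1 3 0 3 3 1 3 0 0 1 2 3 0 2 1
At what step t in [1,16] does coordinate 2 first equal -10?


t=0: X=(0, -6), d=3 → -e2, X_1=(0, -7)
t=1: X=(0, -7), d=1 → -e1, X_2=(-1, -7)
t=2: X=(-1, -7), d=3 → -e2, X_3=(-1, -8)
t=3: X=(-1, -8), d=0 → +e1, X_4=(0, -8)
t=4: X=(0, -8), d=3 → -e2, X_5=(0, -9)
t=5: X=(0, -9), d=3 → -e2, X_6=(0, -10)
t=6: X=(0, -10), d=1 → -e1, X_7=(-1, -10)
t=7: X=(-1, -10), d=3 → -e2, X_8=(-1, -11)
t=8: X=(-1, -11), d=0 → +e1, X_9=(0, -11)
t=9: X=(0, -11), d=0 → +e1, X_10=(1, -11)
t=10: X=(1, -11), d=1 → -e1, X_11=(0, -11)
t=11: X=(0, -11), d=2 → +e2, X_12=(0, -10)
t=12: X=(0, -10), d=3 → -e2, X_13=(0, -11)
t=13: X=(0, -11), d=0 → +e1, X_14=(1, -11)
t=14: X=(1, -11), d=2 → +e2, X_15=(1, -10)
t=15: X=(1, -10), d=1 → -e1, X_16=(0, -10)

6


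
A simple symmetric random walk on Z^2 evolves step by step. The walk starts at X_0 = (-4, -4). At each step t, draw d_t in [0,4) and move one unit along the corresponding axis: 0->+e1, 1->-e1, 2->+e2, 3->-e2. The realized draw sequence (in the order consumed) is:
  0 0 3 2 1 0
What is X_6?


(-2, -4)

t=0: X=(-4, -4), d=0 → +e1, X_1=(-3, -4)
t=1: X=(-3, -4), d=0 → +e1, X_2=(-2, -4)
t=2: X=(-2, -4), d=3 → -e2, X_3=(-2, -5)
t=3: X=(-2, -5), d=2 → +e2, X_4=(-2, -4)
t=4: X=(-2, -4), d=1 → -e1, X_5=(-3, -4)
t=5: X=(-3, -4), d=0 → +e1, X_6=(-2, -4)


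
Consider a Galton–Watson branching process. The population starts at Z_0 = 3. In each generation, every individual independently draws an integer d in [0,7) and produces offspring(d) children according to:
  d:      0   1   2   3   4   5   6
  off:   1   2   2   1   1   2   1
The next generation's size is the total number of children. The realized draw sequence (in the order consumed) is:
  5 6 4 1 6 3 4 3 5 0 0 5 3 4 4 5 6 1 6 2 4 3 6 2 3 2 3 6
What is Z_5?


12

gen 0: Z_0=3, draws=[5, 6, 4], offspring=[2, 1, 1], Z_1=4
gen 1: Z_1=4, draws=[1, 6, 3, 4], offspring=[2, 1, 1, 1], Z_2=5
gen 2: Z_2=5, draws=[3, 5, 0, 0, 5], offspring=[1, 2, 1, 1, 2], Z_3=7
gen 3: Z_3=7, draws=[3, 4, 4, 5, 6, 1, 6], offspring=[1, 1, 1, 2, 1, 2, 1], Z_4=9
gen 4: Z_4=9, draws=[2, 4, 3, 6, 2, 3, 2, 3, 6], offspring=[2, 1, 1, 1, 2, 1, 2, 1, 1], Z_5=12


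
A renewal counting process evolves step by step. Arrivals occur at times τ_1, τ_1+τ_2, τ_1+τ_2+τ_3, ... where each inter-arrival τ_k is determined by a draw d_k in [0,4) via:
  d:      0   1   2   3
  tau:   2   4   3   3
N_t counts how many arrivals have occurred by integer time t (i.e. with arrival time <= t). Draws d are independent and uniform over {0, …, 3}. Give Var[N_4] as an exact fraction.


Inter-arrival values over d=0..3: [2, 4, 3, 3]
Each d has probability 1/4, so the pmf of τ is: f(2) = 1/4, f(3) = 1/2, f(4) = 1/4
Let p_n(j) = P(N_n = j), with p_0 = [1]. Condition on τ_1: p_n(0) = P(τ > n), and for j >= 1, p_n(j) = Σ_{k<=n} f(k)·p_{n−k}(j−1)
p_1 = [1]  (j = 0)
p_2 = [3/4, 1/4]  (j = 0..1)
p_3 = [1/4, 3/4]  (j = 0..1)
p_4 = [0, 15/16, 1/16]  (j = 0..2)
E[N_4] = Σ j·p_4(j) = 17/16;  E[N_4²] = Σ j²·p_4(j) = 19/16
Var[N_4] = 19/16 − (17/16)² = 15/256

15/256


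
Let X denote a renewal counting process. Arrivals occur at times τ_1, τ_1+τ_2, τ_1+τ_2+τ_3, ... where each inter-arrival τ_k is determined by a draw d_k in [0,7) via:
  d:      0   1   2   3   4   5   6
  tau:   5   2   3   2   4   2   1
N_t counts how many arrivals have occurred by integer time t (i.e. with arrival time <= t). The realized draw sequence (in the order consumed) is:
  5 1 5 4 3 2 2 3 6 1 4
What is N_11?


4

draw d_1=5: τ_1=2, arrival time A_1=2
draw d_2=1: τ_2=2, arrival time A_2=4
draw d_3=5: τ_3=2, arrival time A_3=6
draw d_4=4: τ_4=4, arrival time A_4=10
draw d_5=3: τ_5=2, arrival time A_5=12
draw d_6=2: τ_6=3, arrival time A_6=15
draw d_7=2: τ_7=3, arrival time A_7=18
draw d_8=3: τ_8=2, arrival time A_8=20
draw d_9=6: τ_9=1, arrival time A_9=21
draw d_10=1: τ_10=2, arrival time A_10=23
draw d_11=4: τ_11=4, arrival time A_11=27
N_t over t=0..11: 0:0 1:0 2:1 3:1 4:2 5:2 6:3 7:3 8:3 9:3 10:4 11:4


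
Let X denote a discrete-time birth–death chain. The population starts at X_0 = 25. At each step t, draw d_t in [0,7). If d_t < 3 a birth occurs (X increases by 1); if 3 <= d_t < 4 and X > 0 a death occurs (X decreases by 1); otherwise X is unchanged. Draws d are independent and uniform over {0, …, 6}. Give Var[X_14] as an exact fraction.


48/7

X can drop by at most 1 per step and X_0 = 25 > T = 14, so X_t >= 25 − t >= 11 > 0 for every t <= 14: the floor at 0 (the 'and X > 0' condition) never binds. Hence X_14 = X_0 + Σ_{t<14} Y_t with i.i.d. increments Y_t = y(d_t) ∈ {+1, −1, 0}.
Outcome values over d=0..6: [1, 1, 1, -1, 0, 0, 0]
Σy = 2, Σy² = 4, M = 7
μ = 2/7 = 2/7,  σ² = 4/7 − (2/7)² = 24/49
Independent increments: Var[X_14] = 14·σ² = 14·(24/49) = 48/7


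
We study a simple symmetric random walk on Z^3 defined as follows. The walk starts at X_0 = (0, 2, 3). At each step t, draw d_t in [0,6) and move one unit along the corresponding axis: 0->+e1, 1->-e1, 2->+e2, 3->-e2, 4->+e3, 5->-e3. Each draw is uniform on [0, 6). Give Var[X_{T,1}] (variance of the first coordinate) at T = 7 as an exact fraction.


Outcome values over d=0..5: [1, -1, 0, 0, 0, 0]
Σy = 0, Σy² = 2, M = 6
μ = 0/6 = 0,  σ² = 2/6 − (0)² = 1/3
Independent increments: Var[X_7] = 7·σ² = 7·(1/3) = 7/3

7/3


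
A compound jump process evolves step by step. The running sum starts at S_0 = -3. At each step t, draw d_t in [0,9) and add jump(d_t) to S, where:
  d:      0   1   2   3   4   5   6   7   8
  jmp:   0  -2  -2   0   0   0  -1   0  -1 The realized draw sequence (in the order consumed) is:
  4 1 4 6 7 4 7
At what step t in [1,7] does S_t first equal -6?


4

t=0: S=-3, d=4, jump=0, S_1=-3
t=1: S=-3, d=1, jump=-2, S_2=-5
t=2: S=-5, d=4, jump=0, S_3=-5
t=3: S=-5, d=6, jump=-1, S_4=-6
t=4: S=-6, d=7, jump=0, S_5=-6
t=5: S=-6, d=4, jump=0, S_6=-6
t=6: S=-6, d=7, jump=0, S_7=-6


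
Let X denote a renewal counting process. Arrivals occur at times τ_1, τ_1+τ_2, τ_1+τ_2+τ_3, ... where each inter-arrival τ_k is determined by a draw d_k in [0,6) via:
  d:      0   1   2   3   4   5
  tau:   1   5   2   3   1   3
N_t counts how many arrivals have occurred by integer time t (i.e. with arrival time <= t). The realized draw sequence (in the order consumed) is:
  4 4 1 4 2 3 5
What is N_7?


3

draw d_1=4: τ_1=1, arrival time A_1=1
draw d_2=4: τ_2=1, arrival time A_2=2
draw d_3=1: τ_3=5, arrival time A_3=7
draw d_4=4: τ_4=1, arrival time A_4=8
draw d_5=2: τ_5=2, arrival time A_5=10
draw d_6=3: τ_6=3, arrival time A_6=13
draw d_7=5: τ_7=3, arrival time A_7=16
N_t over t=0..7: 0:0 1:1 2:2 3:2 4:2 5:2 6:2 7:3


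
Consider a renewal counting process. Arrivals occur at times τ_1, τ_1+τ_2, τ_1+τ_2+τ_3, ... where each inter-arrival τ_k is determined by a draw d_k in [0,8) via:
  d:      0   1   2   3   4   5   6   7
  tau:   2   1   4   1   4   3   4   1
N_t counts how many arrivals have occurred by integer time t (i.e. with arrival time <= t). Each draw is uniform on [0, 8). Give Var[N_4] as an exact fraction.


Inter-arrival values over d=0..7: [2, 1, 4, 1, 4, 3, 4, 1]
Each d has probability 1/8, so the pmf of τ is: f(1) = 3/8, f(2) = 1/8, f(3) = 1/8, f(4) = 3/8
Let p_n(j) = P(N_n = j), with p_0 = [1]. Condition on τ_1: p_n(0) = P(τ > n), and for j >= 1, p_n(j) = Σ_{k<=n} f(k)·p_{n−k}(j−1)
p_1 = [5/8, 3/8]  (j = 0..1)
p_2 = [1/2, 23/64, 9/64]  (j = 0..2)
p_3 = [3/8, 25/64, 93/512, 27/512]  (j = 0..3)
p_4 = [0, 21/32, 61/256, 351/4096, 81/4096]  (j = 0..4)
E[N_4] = Σ j·p_4(j) = 6017/4096;  E[N_4²] = Σ j²·p_4(j) = 11047/4096
Var[N_4] = 11047/4096 − (6017/4096)² = 9044223/16777216

9044223/16777216


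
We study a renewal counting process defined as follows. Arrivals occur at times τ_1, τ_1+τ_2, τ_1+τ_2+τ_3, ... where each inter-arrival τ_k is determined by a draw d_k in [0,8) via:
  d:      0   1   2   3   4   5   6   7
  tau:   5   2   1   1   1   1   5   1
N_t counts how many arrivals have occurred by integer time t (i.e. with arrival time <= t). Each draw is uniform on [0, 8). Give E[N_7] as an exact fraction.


Inter-arrival values over d=0..7: [5, 2, 1, 1, 1, 1, 5, 1]
Each d has probability 1/8, so the pmf of τ is: f(1) = 5/8, f(2) = 1/8, f(5) = 1/4
Renewal equation for m(n) = E[N_n]: condition on τ_1 = k (if k <= n, one arrival plus a fresh copy on the remaining n−k steps): m(n) = F(n) + Σ_{k<=n} f(k)·m(n−k), where F(n) = P(τ <= n) and m(0) = 0
m(1) = F(1) = 5/8
m(2) = F(2) + f(1)·m(1) = 3/4 + 5/8·5/8 = 73/64
m(3) = F(3) + f(1)·m(2) + f(2)·m(1) = 3/4 + 5/8·73/64 + 1/8·5/8 = 789/512
m(4) = F(4) + f(1)·m(3) + f(2)·m(2) = 3/4 + 5/8·789/512 + 1/8·73/64 = 7601/4096
m(5) = F(5) + f(1)·m(4) + f(2)·m(3) = 1 + 5/8·7601/4096 + 1/8·789/512 = 77085/32768
m(6) = F(6) + f(1)·m(5) + f(2)·m(4) + f(5)·m(1) = 1 + 5/8·77085/32768 + 1/8·7601/4096 + 1/4·5/8 = 749337/262144
m(7) = F(7) + f(1)·m(6) + f(2)·m(5) + f(5)·m(2) = 1 + 5/8·749337/262144 + 1/8·77085/32768 + 1/4·73/64 = 7058533/2097152
E[N_7] = m(7) = 7058533/2097152

7058533/2097152


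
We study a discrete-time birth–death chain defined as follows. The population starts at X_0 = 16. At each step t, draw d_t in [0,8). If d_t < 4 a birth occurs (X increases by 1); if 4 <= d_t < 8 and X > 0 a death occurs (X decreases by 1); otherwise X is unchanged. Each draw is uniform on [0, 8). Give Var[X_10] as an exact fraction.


10

X can drop by at most 1 per step and X_0 = 16 > T = 10, so X_t >= 16 − t >= 6 > 0 for every t <= 10: the floor at 0 (the 'and X > 0' condition) never binds. Hence X_10 = X_0 + Σ_{t<10} Y_t with i.i.d. increments Y_t = y(d_t) ∈ {+1, −1, 0}.
Outcome values over d=0..7: [1, 1, 1, 1, -1, -1, -1, -1]
Σy = 0, Σy² = 8, M = 8
μ = 0/8 = 0,  σ² = 8/8 − (0)² = 1
Independent increments: Var[X_10] = 10·σ² = 10·(1) = 10


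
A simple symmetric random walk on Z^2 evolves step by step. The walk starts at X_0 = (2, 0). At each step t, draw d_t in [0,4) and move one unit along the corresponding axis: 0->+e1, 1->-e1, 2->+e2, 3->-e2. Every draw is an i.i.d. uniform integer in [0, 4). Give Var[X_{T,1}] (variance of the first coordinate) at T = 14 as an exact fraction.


7

Outcome values over d=0..3: [1, -1, 0, 0]
Σy = 0, Σy² = 2, M = 4
μ = 0/4 = 0,  σ² = 2/4 − (0)² = 1/2
Independent increments: Var[X_14] = 14·σ² = 14·(1/2) = 7


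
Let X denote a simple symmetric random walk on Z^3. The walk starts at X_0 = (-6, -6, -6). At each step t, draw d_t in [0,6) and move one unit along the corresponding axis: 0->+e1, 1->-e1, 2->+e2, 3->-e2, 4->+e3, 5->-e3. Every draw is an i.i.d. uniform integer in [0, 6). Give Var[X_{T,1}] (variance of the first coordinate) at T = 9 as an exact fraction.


Outcome values over d=0..5: [1, -1, 0, 0, 0, 0]
Σy = 0, Σy² = 2, M = 6
μ = 0/6 = 0,  σ² = 2/6 − (0)² = 1/3
Independent increments: Var[X_9] = 9·σ² = 9·(1/3) = 3

3


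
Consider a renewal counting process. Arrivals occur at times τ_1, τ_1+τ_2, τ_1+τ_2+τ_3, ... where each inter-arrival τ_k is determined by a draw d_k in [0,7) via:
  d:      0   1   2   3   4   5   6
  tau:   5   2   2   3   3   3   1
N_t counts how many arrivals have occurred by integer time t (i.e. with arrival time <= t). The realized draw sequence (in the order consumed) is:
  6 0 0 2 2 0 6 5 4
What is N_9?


draw d_1=6: τ_1=1, arrival time A_1=1
draw d_2=0: τ_2=5, arrival time A_2=6
draw d_3=0: τ_3=5, arrival time A_3=11
draw d_4=2: τ_4=2, arrival time A_4=13
draw d_5=2: τ_5=2, arrival time A_5=15
draw d_6=0: τ_6=5, arrival time A_6=20
draw d_7=6: τ_7=1, arrival time A_7=21
draw d_8=5: τ_8=3, arrival time A_8=24
draw d_9=4: τ_9=3, arrival time A_9=27
N_t over t=0..9: 0:0 1:1 2:1 3:1 4:1 5:1 6:2 7:2 8:2 9:2

2


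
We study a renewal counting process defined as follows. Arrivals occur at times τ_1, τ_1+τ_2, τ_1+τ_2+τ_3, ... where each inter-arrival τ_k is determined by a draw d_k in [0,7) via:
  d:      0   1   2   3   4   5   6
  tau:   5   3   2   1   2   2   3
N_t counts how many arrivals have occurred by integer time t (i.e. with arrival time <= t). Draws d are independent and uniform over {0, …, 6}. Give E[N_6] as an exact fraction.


Inter-arrival values over d=0..6: [5, 3, 2, 1, 2, 2, 3]
Each d has probability 1/7, so the pmf of τ is: f(1) = 1/7, f(2) = 3/7, f(3) = 2/7, f(5) = 1/7
Renewal equation for m(n) = E[N_n]: condition on τ_1 = k (if k <= n, one arrival plus a fresh copy on the remaining n−k steps): m(n) = F(n) + Σ_{k<=n} f(k)·m(n−k), where F(n) = P(τ <= n) and m(0) = 0
m(1) = F(1) = 1/7
m(2) = F(2) + f(1)·m(1) = 4/7 + 1/7·1/7 = 29/49
m(3) = F(3) + f(1)·m(2) + f(2)·m(1) = 6/7 + 1/7·29/49 + 3/7·1/7 = 344/343
m(4) = F(4) + f(1)·m(3) + f(2)·m(2) + f(3)·m(1) = 6/7 + 1/7·344/343 + 3/7·29/49 + 2/7·1/7 = 3109/2401
m(5) = F(5) + f(1)·m(4) + f(2)·m(3) + f(3)·m(2) = 1 + 1/7·3109/2401 + 3/7·344/343 + 2/7·29/49 = 29982/16807
m(6) = F(6) + f(1)·m(5) + f(2)·m(4) + f(3)·m(3) + f(5)·m(1) = 1 + 1/7·29982/16807 + 3/7·3109/2401 + 2/7·344/343 + 1/7·1/7 = 249033/117649
E[N_6] = m(6) = 249033/117649

249033/117649


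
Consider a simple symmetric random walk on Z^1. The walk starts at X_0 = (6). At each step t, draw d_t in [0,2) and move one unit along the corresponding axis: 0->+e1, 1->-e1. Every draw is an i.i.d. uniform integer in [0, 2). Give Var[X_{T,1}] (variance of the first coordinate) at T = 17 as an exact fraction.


17

Outcome values over d=0..1: [1, -1]
Σy = 0, Σy² = 2, M = 2
μ = 0/2 = 0,  σ² = 2/2 − (0)² = 1
Independent increments: Var[X_17] = 17·σ² = 17·(1) = 17


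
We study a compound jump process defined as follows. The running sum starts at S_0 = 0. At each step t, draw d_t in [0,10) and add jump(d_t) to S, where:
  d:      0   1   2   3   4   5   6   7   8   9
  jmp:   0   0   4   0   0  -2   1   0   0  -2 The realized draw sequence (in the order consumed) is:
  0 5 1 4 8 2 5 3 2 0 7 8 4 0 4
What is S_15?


t=0: S=0, d=0, jump=0, S_1=0
t=1: S=0, d=5, jump=-2, S_2=-2
t=2: S=-2, d=1, jump=0, S_3=-2
t=3: S=-2, d=4, jump=0, S_4=-2
t=4: S=-2, d=8, jump=0, S_5=-2
t=5: S=-2, d=2, jump=4, S_6=2
t=6: S=2, d=5, jump=-2, S_7=0
t=7: S=0, d=3, jump=0, S_8=0
t=8: S=0, d=2, jump=4, S_9=4
t=9: S=4, d=0, jump=0, S_10=4
t=10: S=4, d=7, jump=0, S_11=4
t=11: S=4, d=8, jump=0, S_12=4
t=12: S=4, d=4, jump=0, S_13=4
t=13: S=4, d=0, jump=0, S_14=4
t=14: S=4, d=4, jump=0, S_15=4

4


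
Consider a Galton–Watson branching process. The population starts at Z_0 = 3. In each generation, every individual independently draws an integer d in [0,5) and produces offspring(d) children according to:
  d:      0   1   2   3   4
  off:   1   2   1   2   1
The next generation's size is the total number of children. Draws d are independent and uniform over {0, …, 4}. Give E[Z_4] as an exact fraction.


7203/625

Outcome values over d=0..4: [1, 2, 1, 2, 1]
Σy = 7, Σy² = 11, M = 5
μ = 7/5 = 7/5,  σ² = 11/5 − (7/5)² = 6/25
E[Z_0] = 3
E[Z_1] = 7/5·E[Z_0] = 21/5
E[Z_2] = 7/5·E[Z_1] = 147/25
E[Z_3] = 7/5·E[Z_2] = 1029/125
E[Z_4] = 7/5·E[Z_3] = 7203/625


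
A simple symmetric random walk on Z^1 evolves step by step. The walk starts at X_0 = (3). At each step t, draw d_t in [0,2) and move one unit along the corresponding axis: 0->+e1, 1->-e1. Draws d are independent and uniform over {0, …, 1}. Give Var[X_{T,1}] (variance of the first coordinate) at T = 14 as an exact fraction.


14

Outcome values over d=0..1: [1, -1]
Σy = 0, Σy² = 2, M = 2
μ = 0/2 = 0,  σ² = 2/2 − (0)² = 1
Independent increments: Var[X_14] = 14·σ² = 14·(1) = 14


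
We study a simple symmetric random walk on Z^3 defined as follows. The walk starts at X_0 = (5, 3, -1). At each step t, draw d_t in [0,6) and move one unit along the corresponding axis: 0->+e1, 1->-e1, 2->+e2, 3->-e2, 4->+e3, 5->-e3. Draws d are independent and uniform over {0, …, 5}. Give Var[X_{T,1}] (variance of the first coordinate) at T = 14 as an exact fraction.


Outcome values over d=0..5: [1, -1, 0, 0, 0, 0]
Σy = 0, Σy² = 2, M = 6
μ = 0/6 = 0,  σ² = 2/6 − (0)² = 1/3
Independent increments: Var[X_14] = 14·σ² = 14·(1/3) = 14/3

14/3


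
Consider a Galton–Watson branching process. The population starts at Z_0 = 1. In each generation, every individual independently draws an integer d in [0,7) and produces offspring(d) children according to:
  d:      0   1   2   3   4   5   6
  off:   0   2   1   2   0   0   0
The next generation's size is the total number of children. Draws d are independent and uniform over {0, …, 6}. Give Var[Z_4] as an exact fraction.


4218000/5764801

Outcome values over d=0..6: [0, 2, 1, 2, 0, 0, 0]
Σy = 5, Σy² = 9, M = 7
μ = 5/7 = 5/7,  σ² = 9/7 − (5/7)² = 38/49
V_0 = 0, E_0 = 1
V_1 = 38/49·E_0 + (5/7)²·V_0 = 38/49;  E_1 = 5/7
V_2 = 38/49·E_1 + (5/7)²·V_1 = 2280/2401;  E_2 = 25/49
V_3 = 38/49·E_2 + (5/7)²·V_2 = 103550/117649;  E_3 = 125/343
V_4 = 38/49·E_3 + (5/7)²·V_3 = 4218000/5764801;  E_4 = 625/2401


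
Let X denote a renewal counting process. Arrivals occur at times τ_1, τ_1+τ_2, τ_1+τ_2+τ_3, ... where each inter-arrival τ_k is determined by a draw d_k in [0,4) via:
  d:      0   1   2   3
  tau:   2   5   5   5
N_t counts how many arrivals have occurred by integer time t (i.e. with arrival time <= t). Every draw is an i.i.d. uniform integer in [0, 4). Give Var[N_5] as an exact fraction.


15/256

Inter-arrival values over d=0..3: [2, 5, 5, 5]
Each d has probability 1/4, so the pmf of τ is: f(2) = 1/4, f(5) = 3/4
Let p_n(j) = P(N_n = j), with p_0 = [1]. Condition on τ_1: p_n(0) = P(τ > n), and for j >= 1, p_n(j) = Σ_{k<=n} f(k)·p_{n−k}(j−1)
p_1 = [1]  (j = 0)
p_2 = [3/4, 1/4]  (j = 0..1)
p_3 = [3/4, 1/4]  (j = 0..1)
p_4 = [3/4, 3/16, 1/16]  (j = 0..2)
p_5 = [0, 15/16, 1/16]  (j = 0..2)
E[N_5] = Σ j·p_5(j) = 17/16;  E[N_5²] = Σ j²·p_5(j) = 19/16
Var[N_5] = 19/16 − (17/16)² = 15/256


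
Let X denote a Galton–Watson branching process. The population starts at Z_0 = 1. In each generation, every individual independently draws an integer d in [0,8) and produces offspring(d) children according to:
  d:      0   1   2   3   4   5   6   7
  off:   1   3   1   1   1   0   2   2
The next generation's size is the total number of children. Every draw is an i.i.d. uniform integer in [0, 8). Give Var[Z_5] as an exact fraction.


29424998647/1073741824

Outcome values over d=0..7: [1, 3, 1, 1, 1, 0, 2, 2]
Σy = 11, Σy² = 21, M = 8
μ = 11/8 = 11/8,  σ² = 21/8 − (11/8)² = 47/64
V_0 = 0, E_0 = 1
V_1 = 47/64·E_0 + (11/8)²·V_0 = 47/64;  E_1 = 11/8
V_2 = 47/64·E_1 + (11/8)²·V_1 = 9823/4096;  E_2 = 121/64
V_3 = 47/64·E_2 + (11/8)²·V_2 = 1552551/262144;  E_3 = 1331/512
V_4 = 47/64·E_3 + (11/8)²·V_3 = 219887855/16777216;  E_4 = 14641/4096
V_5 = 47/64·E_4 + (11/8)²·V_4 = 29424998647/1073741824;  E_5 = 161051/32768


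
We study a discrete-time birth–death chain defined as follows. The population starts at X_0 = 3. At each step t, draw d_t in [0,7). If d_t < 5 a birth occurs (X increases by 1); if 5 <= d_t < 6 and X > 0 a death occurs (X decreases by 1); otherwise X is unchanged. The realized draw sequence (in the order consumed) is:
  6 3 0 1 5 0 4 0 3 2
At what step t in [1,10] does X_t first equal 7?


7

t=0: X=3, d=6 → hold, X_1=3
t=1: X=3, d=3 → birth, X_2=4
t=2: X=4, d=0 → birth, X_3=5
t=3: X=5, d=1 → birth, X_4=6
t=4: X=6, d=5 → death, X_5=5
t=5: X=5, d=0 → birth, X_6=6
t=6: X=6, d=4 → birth, X_7=7
t=7: X=7, d=0 → birth, X_8=8
t=8: X=8, d=3 → birth, X_9=9
t=9: X=9, d=2 → birth, X_10=10


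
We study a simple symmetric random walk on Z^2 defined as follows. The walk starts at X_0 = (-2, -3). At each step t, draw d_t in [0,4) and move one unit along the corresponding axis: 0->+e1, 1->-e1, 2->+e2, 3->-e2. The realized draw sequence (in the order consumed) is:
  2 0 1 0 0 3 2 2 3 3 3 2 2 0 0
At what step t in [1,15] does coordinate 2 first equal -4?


t=0: X=(-2, -3), d=2 → +e2, X_1=(-2, -2)
t=1: X=(-2, -2), d=0 → +e1, X_2=(-1, -2)
t=2: X=(-1, -2), d=1 → -e1, X_3=(-2, -2)
t=3: X=(-2, -2), d=0 → +e1, X_4=(-1, -2)
t=4: X=(-1, -2), d=0 → +e1, X_5=(0, -2)
t=5: X=(0, -2), d=3 → -e2, X_6=(0, -3)
t=6: X=(0, -3), d=2 → +e2, X_7=(0, -2)
t=7: X=(0, -2), d=2 → +e2, X_8=(0, -1)
t=8: X=(0, -1), d=3 → -e2, X_9=(0, -2)
t=9: X=(0, -2), d=3 → -e2, X_10=(0, -3)
t=10: X=(0, -3), d=3 → -e2, X_11=(0, -4)
t=11: X=(0, -4), d=2 → +e2, X_12=(0, -3)
t=12: X=(0, -3), d=2 → +e2, X_13=(0, -2)
t=13: X=(0, -2), d=0 → +e1, X_14=(1, -2)
t=14: X=(1, -2), d=0 → +e1, X_15=(2, -2)

11


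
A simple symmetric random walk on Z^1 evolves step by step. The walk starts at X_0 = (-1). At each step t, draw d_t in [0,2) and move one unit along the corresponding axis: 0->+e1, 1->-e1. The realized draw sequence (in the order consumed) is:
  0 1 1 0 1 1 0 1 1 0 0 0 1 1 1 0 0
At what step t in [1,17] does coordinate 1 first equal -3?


t=0: X=(-1), d=0 → +e1, X_1=(0)
t=1: X=(0), d=1 → -e1, X_2=(-1)
t=2: X=(-1), d=1 → -e1, X_3=(-2)
t=3: X=(-2), d=0 → +e1, X_4=(-1)
t=4: X=(-1), d=1 → -e1, X_5=(-2)
t=5: X=(-2), d=1 → -e1, X_6=(-3)
t=6: X=(-3), d=0 → +e1, X_7=(-2)
t=7: X=(-2), d=1 → -e1, X_8=(-3)
t=8: X=(-3), d=1 → -e1, X_9=(-4)
t=9: X=(-4), d=0 → +e1, X_10=(-3)
t=10: X=(-3), d=0 → +e1, X_11=(-2)
t=11: X=(-2), d=0 → +e1, X_12=(-1)
t=12: X=(-1), d=1 → -e1, X_13=(-2)
t=13: X=(-2), d=1 → -e1, X_14=(-3)
t=14: X=(-3), d=1 → -e1, X_15=(-4)
t=15: X=(-4), d=0 → +e1, X_16=(-3)
t=16: X=(-3), d=0 → +e1, X_17=(-2)

6


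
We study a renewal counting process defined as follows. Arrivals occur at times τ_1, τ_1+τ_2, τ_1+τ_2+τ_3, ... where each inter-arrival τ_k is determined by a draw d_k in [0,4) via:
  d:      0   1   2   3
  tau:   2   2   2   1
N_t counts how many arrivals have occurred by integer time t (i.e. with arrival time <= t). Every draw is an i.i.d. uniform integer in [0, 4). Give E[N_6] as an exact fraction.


13425/4096

Inter-arrival values over d=0..3: [2, 2, 2, 1]
Each d has probability 1/4, so the pmf of τ is: f(1) = 1/4, f(2) = 3/4
Renewal equation for m(n) = E[N_n]: condition on τ_1 = k (if k <= n, one arrival plus a fresh copy on the remaining n−k steps): m(n) = F(n) + Σ_{k<=n} f(k)·m(n−k), where F(n) = P(τ <= n) and m(0) = 0
m(1) = F(1) = 1/4
m(2) = F(2) + f(1)·m(1) = 1 + 1/4·1/4 = 17/16
m(3) = F(3) + f(1)·m(2) + f(2)·m(1) = 1 + 1/4·17/16 + 3/4·1/4 = 93/64
m(4) = F(4) + f(1)·m(3) + f(2)·m(2) = 1 + 1/4·93/64 + 3/4·17/16 = 553/256
m(5) = F(5) + f(1)·m(4) + f(2)·m(3) = 1 + 1/4·553/256 + 3/4·93/64 = 2693/1024
m(6) = F(6) + f(1)·m(5) + f(2)·m(4) = 1 + 1/4·2693/1024 + 3/4·553/256 = 13425/4096
E[N_6] = m(6) = 13425/4096


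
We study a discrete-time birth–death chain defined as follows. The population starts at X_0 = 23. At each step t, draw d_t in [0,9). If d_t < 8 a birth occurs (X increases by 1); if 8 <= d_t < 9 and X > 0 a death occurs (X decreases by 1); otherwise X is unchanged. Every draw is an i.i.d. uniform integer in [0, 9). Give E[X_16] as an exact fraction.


X can drop by at most 1 per step and X_0 = 23 > T = 16, so X_t >= 23 − t >= 7 > 0 for every t <= 16: the floor at 0 (the 'and X > 0' condition) never binds. Hence X_16 = X_0 + Σ_{t<16} Y_t with i.i.d. increments Y_t = y(d_t) ∈ {+1, −1, 0}.
Outcome values over d=0..8: [1, 1, 1, 1, 1, 1, 1, 1, -1]
Σy = 7, Σy² = 9, M = 9
μ = 7/9 = 7/9,  σ² = 9/9 − (7/9)² = 32/81
E[X_16] = 23 + 16·(7/9) = 319/9

319/9


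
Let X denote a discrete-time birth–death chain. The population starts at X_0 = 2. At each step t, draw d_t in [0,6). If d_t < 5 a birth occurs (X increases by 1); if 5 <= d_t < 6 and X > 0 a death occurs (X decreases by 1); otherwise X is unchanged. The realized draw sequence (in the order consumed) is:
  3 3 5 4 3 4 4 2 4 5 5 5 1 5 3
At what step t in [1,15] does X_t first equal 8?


8

t=0: X=2, d=3 → birth, X_1=3
t=1: X=3, d=3 → birth, X_2=4
t=2: X=4, d=5 → death, X_3=3
t=3: X=3, d=4 → birth, X_4=4
t=4: X=4, d=3 → birth, X_5=5
t=5: X=5, d=4 → birth, X_6=6
t=6: X=6, d=4 → birth, X_7=7
t=7: X=7, d=2 → birth, X_8=8
t=8: X=8, d=4 → birth, X_9=9
t=9: X=9, d=5 → death, X_10=8
t=10: X=8, d=5 → death, X_11=7
t=11: X=7, d=5 → death, X_12=6
t=12: X=6, d=1 → birth, X_13=7
t=13: X=7, d=5 → death, X_14=6
t=14: X=6, d=3 → birth, X_15=7


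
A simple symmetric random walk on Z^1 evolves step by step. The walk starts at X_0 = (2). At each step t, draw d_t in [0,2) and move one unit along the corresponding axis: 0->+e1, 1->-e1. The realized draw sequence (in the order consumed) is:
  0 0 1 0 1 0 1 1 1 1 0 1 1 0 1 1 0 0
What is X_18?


(0)

t=0: X=(2), d=0 → +e1, X_1=(3)
t=1: X=(3), d=0 → +e1, X_2=(4)
t=2: X=(4), d=1 → -e1, X_3=(3)
t=3: X=(3), d=0 → +e1, X_4=(4)
t=4: X=(4), d=1 → -e1, X_5=(3)
t=5: X=(3), d=0 → +e1, X_6=(4)
t=6: X=(4), d=1 → -e1, X_7=(3)
t=7: X=(3), d=1 → -e1, X_8=(2)
t=8: X=(2), d=1 → -e1, X_9=(1)
t=9: X=(1), d=1 → -e1, X_10=(0)
t=10: X=(0), d=0 → +e1, X_11=(1)
t=11: X=(1), d=1 → -e1, X_12=(0)
t=12: X=(0), d=1 → -e1, X_13=(-1)
t=13: X=(-1), d=0 → +e1, X_14=(0)
t=14: X=(0), d=1 → -e1, X_15=(-1)
t=15: X=(-1), d=1 → -e1, X_16=(-2)
t=16: X=(-2), d=0 → +e1, X_17=(-1)
t=17: X=(-1), d=0 → +e1, X_18=(0)
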